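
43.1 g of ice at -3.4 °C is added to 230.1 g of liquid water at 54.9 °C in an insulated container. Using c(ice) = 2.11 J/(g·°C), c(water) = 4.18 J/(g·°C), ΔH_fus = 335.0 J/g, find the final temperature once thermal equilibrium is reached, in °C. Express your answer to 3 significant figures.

T_f = 33.3 °C

Heat to bring ice to 0 °C and melt it: q₁ = 43.1×2.11×3.4 + 43.1×335.0 = 14748 J
Heat the water can supply cooling to 0 °C: 230.1×4.18×54.9 = 52803.8 J > q₁, so all ice melts.
Energy balance: 230.1×4.18×(54.9 − T) = 14748 + 43.1×4.18×(T − 0)
961.818(54.9 − T) = 14748 + 180.158 T
52803.8 − 14748 = 1141.976 T
T = 38055.8 / 1141.976 = 33.32 °C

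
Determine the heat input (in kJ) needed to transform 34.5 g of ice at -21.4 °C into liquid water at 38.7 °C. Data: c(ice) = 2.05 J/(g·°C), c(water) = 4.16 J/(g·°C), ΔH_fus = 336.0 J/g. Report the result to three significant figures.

q = 18.7 kJ

q1 (heat ice -21.4→0.0 °C): 34.5 × 2.05 × 21.4 = 1514 J
q2 (melt at 0 °C): 34.5 × 336.0 = 11592 J
q3 (heat water 0.0→38.7 °C): 34.5 × 4.16 × 38.7 = 5554 J
Total: 1514 + 11592 + 5554 = 18660 J = 18.7 kJ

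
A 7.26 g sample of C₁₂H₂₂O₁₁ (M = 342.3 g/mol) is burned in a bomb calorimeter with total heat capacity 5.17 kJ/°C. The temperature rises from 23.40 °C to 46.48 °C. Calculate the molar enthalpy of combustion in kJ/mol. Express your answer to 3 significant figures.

ΔT = 46.48 − 23.40 = 23.08 °C
q_cal = C_cal × ΔT = 5.17 × 23.08 = 119.3236 kJ
n = 7.26 / 342.3 = 0.02121 mol
q_rxn = −q_cal = -119.3236 kJ
ΔH = -119.3236 / 0.02121 = -5626 kJ/mol

ΔH = -5630 kJ/mol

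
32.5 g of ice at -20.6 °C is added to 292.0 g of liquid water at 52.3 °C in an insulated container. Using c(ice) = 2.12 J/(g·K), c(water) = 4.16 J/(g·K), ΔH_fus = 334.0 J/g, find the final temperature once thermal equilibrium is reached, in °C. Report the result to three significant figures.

T_f = 38.0 °C

Heat to bring ice to 0 °C and melt it: q₁ = 32.5×2.12×20.6 + 32.5×334.0 = 12274 J
Heat the water can supply cooling to 0 °C: 292.0×4.16×52.3 = 63529.9 J > q₁, so all ice melts.
Energy balance: 292.0×4.16×(52.3 − T) = 12274 + 32.5×4.16×(T − 0)
1214.72(52.3 − T) = 12274 + 135.2 T
63529.9 − 12274 = 1349.92 T
T = 51255.9 / 1349.92 = 37.97 °C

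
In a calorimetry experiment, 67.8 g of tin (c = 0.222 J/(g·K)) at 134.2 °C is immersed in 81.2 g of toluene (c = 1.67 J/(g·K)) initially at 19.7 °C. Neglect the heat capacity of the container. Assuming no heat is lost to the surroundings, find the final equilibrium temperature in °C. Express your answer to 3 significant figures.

T_f = 31.1 °C

Heat lost by tin = heat gained by toluene.
(67.8)(0.222)(134.2 − T) = (81.2)(1.67)(T − 19.7)
15.0516 (134.2 − T) = 135.604 (T − 19.7)
2019.9 − 15.0516 T = 135.604 T − 2671.4
4691.3 = 150.6556 T
T = 31.14 °C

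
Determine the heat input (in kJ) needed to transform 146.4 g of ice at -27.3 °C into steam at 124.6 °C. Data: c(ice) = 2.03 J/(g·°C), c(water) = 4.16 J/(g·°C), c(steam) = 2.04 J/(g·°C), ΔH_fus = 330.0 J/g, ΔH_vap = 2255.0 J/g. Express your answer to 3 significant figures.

q1 (heat ice -27.3→0.0 °C): 146.4 × 2.03 × 27.3 = 8113 J
q2 (melt at 0 °C): 146.4 × 330.0 = 48312 J
q3 (heat water 0.0→100.0 °C): 146.4 × 4.16 × 100.0 = 60902 J
q4 (vaporize at 100 °C): 146.4 × 2255.0 = 330132 J
q5 (heat steam 100.0→124.6 °C): 146.4 × 2.04 × 24.6 = 7347 J
Total: 8113 + 48312 + 60902 + 330132 + 7347 = 454806 J = 455 kJ

q = 455 kJ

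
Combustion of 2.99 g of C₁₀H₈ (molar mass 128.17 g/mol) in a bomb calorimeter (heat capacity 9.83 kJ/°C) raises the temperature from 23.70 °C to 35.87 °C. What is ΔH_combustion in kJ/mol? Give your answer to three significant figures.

ΔH = -5130 kJ/mol

ΔT = 35.87 − 23.70 = 12.17 °C
q_cal = C_cal × ΔT = 9.83 × 12.17 = 119.6311 kJ
n = 2.99 / 128.17 = 0.02333 mol
q_rxn = −q_cal = -119.6311 kJ
ΔH = -119.6311 / 0.02333 = -5128 kJ/mol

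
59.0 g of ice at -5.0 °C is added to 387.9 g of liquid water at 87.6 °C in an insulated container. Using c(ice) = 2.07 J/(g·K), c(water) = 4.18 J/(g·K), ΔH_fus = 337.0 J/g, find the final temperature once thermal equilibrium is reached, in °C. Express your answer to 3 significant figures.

T_f = 65.1 °C

Heat to bring ice to 0 °C and melt it: q₁ = 59.0×2.07×5.0 + 59.0×337.0 = 20494 J
Heat the water can supply cooling to 0 °C: 387.9×4.18×87.6 = 142037 J > q₁, so all ice melts.
Energy balance: 387.9×4.18×(87.6 − T) = 20494 + 59.0×4.18×(T − 0)
1621.422(87.6 − T) = 20494 + 246.62 T
142037 − 20494 = 1868.042 T
T = 121543 / 1868.042 = 65.06 °C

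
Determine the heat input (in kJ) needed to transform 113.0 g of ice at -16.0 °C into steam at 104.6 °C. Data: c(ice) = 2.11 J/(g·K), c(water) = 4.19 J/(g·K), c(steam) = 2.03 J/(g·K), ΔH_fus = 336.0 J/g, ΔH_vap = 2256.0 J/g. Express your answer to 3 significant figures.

q1 (heat ice -16.0→0.0 °C): 113.0 × 2.11 × 16.0 = 3815 J
q2 (melt at 0 °C): 113.0 × 336.0 = 37968 J
q3 (heat water 0.0→100.0 °C): 113.0 × 4.19 × 100.0 = 47347 J
q4 (vaporize at 100 °C): 113.0 × 2256.0 = 254928 J
q5 (heat steam 100.0→104.6 °C): 113.0 × 2.03 × 4.6 = 1055 J
Total: 3815 + 37968 + 47347 + 254928 + 1055 = 345113 J = 345 kJ

q = 345 kJ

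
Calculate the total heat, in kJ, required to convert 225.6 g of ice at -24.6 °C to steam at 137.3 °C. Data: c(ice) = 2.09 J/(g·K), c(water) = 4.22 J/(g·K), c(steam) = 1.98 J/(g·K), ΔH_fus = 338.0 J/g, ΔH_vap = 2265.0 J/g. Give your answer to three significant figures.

q = 711 kJ

q1 (heat ice -24.6→0.0 °C): 225.6 × 2.09 × 24.6 = 11599 J
q2 (melt at 0 °C): 225.6 × 338.0 = 76253 J
q3 (heat water 0.0→100.0 °C): 225.6 × 4.22 × 100.0 = 95203 J
q4 (vaporize at 100 °C): 225.6 × 2265.0 = 510984 J
q5 (heat steam 100.0→137.3 °C): 225.6 × 1.98 × 37.3 = 16661 J
Total: 11599 + 76253 + 95203 + 510984 + 16661 = 710700 J = 711 kJ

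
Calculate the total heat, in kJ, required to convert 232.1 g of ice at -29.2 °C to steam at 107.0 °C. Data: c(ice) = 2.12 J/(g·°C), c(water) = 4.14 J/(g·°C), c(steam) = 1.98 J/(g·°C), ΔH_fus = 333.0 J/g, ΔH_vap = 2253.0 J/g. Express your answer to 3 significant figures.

q1 (heat ice -29.2→0.0 °C): 232.1 × 2.12 × 29.2 = 14368 J
q2 (melt at 0 °C): 232.1 × 333.0 = 77289 J
q3 (heat water 0.0→100.0 °C): 232.1 × 4.14 × 100.0 = 96089 J
q4 (vaporize at 100 °C): 232.1 × 2253.0 = 522921 J
q5 (heat steam 100.0→107.0 °C): 232.1 × 1.98 × 7.0 = 3217 J
Total: 14368 + 77289 + 96089 + 522921 + 3217 = 713884 J = 714 kJ

q = 714 kJ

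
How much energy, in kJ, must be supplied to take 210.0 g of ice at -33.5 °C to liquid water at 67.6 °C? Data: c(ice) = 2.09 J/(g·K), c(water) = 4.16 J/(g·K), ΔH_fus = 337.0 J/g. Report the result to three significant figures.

q = 145 kJ

q1 (heat ice -33.5→0.0 °C): 210.0 × 2.09 × 33.5 = 14703 J
q2 (melt at 0 °C): 210.0 × 337.0 = 70770 J
q3 (heat water 0.0→67.6 °C): 210.0 × 4.16 × 67.6 = 59055 J
Total: 14703 + 70770 + 59055 = 144528 J = 145 kJ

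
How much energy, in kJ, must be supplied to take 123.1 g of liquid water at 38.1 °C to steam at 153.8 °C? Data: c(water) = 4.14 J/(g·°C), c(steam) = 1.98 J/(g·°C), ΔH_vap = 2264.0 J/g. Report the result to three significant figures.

q1 (heat water 38.1→100.0 °C): 123.1 × 4.14 × 61.9 = 31546 J
q2 (vaporize at 100 °C): 123.1 × 2264.0 = 278698 J
q3 (heat steam 100.0→153.8 °C): 123.1 × 1.98 × 53.8 = 13113 J
Total: 31546 + 278698 + 13113 = 323357 J = 323 kJ

q = 323 kJ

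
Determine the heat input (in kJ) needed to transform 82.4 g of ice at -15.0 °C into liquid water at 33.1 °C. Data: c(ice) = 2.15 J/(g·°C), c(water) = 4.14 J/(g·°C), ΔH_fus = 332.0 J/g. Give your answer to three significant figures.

q1 (heat ice -15.0→0.0 °C): 82.4 × 2.15 × 15.0 = 2657 J
q2 (melt at 0 °C): 82.4 × 332.0 = 27357 J
q3 (heat water 0.0→33.1 °C): 82.4 × 4.14 × 33.1 = 11292 J
Total: 2657 + 27357 + 11292 = 41306 J = 41.3 kJ

q = 41.3 kJ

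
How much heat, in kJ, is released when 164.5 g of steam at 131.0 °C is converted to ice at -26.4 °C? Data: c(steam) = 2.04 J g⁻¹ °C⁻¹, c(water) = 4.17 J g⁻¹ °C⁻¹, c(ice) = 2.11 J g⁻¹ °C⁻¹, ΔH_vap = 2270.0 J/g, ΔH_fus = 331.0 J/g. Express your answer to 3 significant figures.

q1 (cool steam 131.0→100 °C): 164.5 × 2.04 × 31.0 = 10403 J
q2 (condense at 100 °C): 164.5 × 2270.0 = 373415 J
q3 (cool water 100→0 °C): 164.5 × 4.17 × 100.0 = 68597 J
q4 (freeze at 0 °C): 164.5 × 331.0 = 54450 J
q5 (cool ice 0→-26.4 °C): 164.5 × 2.11 × 26.4 = 9163 J
Total: 10403 + 373415 + 68597 + 54450 + 9163 = 516028 J = 516 kJ

q = 516 kJ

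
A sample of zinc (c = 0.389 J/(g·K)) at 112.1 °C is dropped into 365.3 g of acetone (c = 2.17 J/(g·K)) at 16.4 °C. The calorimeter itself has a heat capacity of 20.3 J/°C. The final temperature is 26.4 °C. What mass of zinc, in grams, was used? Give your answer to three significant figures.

m = 244 g

q_gained = (365.3 × 2.17 + 20.3) × (26.4 − 16.4) = 8130 J
q_lost = m × 0.389 × (112.1 − 26.4) = 33.3373 m
m = 8130 / 33.3373 = 244 g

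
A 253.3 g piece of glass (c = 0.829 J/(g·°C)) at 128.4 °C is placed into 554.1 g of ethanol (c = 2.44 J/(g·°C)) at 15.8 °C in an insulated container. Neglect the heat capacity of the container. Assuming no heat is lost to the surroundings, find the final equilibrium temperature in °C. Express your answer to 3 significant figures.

Heat lost by glass = heat gained by ethanol.
(253.3)(0.829)(128.4 − T) = (554.1)(2.44)(T − 15.8)
209.9857 (128.4 − T) = 1352.004 (T − 15.8)
26962 − 209.9857 T = 1352.004 T − 21362
48324 = 1561.9897 T
T = 30.94 °C

T_f = 30.9 °C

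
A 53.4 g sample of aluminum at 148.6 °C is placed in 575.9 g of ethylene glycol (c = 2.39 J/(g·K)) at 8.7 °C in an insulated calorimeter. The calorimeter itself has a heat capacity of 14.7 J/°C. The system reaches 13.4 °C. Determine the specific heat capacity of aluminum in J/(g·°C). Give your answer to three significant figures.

q_gained = (575.9 × 2.39 + 14.7) × (13.4 − 8.7) = 6538 J
q_lost = 53.4 × c × (148.6 − 13.4) = 7219.68 c
Set equal: c = 6538 / 7219.68 = 0.906 J/(g·°C)

c = 0.906 J/(g·°C)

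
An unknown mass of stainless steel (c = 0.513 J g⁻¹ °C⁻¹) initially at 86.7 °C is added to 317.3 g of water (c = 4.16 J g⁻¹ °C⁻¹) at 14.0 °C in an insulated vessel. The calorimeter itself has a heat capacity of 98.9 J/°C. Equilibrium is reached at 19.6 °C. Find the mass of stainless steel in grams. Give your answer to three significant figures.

m = 231 g

q_gained = (317.3 × 4.16 + 98.9) × (19.6 − 14.0) = 7946 J
q_lost = m × 0.513 × (86.7 − 19.6) = 34.4223 m
m = 7946 / 34.4223 = 231 g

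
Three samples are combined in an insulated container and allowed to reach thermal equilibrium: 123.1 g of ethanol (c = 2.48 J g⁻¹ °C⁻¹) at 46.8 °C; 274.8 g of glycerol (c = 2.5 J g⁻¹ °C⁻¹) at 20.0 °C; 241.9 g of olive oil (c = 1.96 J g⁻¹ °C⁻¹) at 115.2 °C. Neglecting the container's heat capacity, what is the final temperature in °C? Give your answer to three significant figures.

Σ mᵢcᵢ(T − Tᵢ) = 0  ⇒  T = Σ mᵢcᵢTᵢ / Σ mᵢcᵢ
Σ mᵢcᵢ = 123.1×2.48 + 274.8×2.5 + 241.9×1.96 = 1466.412
Σ mᵢcᵢTᵢ = 305.288×46.8 + 687×20.0 + 474.124×115.2 = 82647
T = 82647 / 1466.412 = 56.36 °C

T_f = 56.4 °C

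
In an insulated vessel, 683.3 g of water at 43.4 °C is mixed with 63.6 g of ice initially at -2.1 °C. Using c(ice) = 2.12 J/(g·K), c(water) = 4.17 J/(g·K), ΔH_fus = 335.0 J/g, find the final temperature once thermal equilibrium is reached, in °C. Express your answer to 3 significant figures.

T_f = 32.8 °C

Heat to bring ice to 0 °C and melt it: q₁ = 63.6×2.12×2.1 + 63.6×335.0 = 21589 J
Heat the water can supply cooling to 0 °C: 683.3×4.17×43.4 = 123662 J > q₁, so all ice melts.
Energy balance: 683.3×4.17×(43.4 − T) = 21589 + 63.6×4.17×(T − 0)
2849.361(43.4 − T) = 21589 + 265.212 T
123662 − 21589 = 3114.573 T
T = 102073 / 3114.573 = 32.77 °C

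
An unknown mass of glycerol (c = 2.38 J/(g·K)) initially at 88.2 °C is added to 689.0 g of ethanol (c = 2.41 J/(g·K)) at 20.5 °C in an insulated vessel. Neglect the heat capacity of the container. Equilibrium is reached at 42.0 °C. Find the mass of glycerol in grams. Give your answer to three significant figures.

m = 325 g

q_gained = (689.0 × 2.41) × (42.0 − 20.5) = 35700 J
q_lost = m × 2.38 × (88.2 − 42.0) = 109.956 m
m = 35700 / 109.956 = 325 g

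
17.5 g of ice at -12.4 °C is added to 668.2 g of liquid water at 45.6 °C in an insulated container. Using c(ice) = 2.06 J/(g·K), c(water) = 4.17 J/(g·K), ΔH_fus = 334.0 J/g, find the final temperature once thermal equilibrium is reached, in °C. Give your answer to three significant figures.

Heat to bring ice to 0 °C and melt it: q₁ = 17.5×2.06×12.4 + 17.5×334.0 = 6292.0 J
Heat the water can supply cooling to 0 °C: 668.2×4.17×45.6 = 127060 J > q₁, so all ice melts.
Energy balance: 668.2×4.17×(45.6 − T) = 6292.0 + 17.5×4.17×(T − 0)
2786.394(45.6 − T) = 6292.0 + 72.975 T
127060 − 6292.0 = 2859.369 T
T = 120768.0 / 2859.369 = 42.24 °C

T_f = 42.2 °C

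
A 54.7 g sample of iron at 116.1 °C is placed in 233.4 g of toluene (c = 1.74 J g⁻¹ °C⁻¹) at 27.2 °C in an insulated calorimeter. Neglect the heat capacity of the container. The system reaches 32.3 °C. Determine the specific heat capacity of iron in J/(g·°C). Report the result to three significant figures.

q_gained = (233.4 × 1.74) × (32.3 − 27.2) = 2071 J
q_lost = 54.7 × c × (116.1 − 32.3) = 4583.86 c
Set equal: c = 2071 / 4583.86 = 0.452 J/(g·°C)

c = 0.452 J/(g·°C)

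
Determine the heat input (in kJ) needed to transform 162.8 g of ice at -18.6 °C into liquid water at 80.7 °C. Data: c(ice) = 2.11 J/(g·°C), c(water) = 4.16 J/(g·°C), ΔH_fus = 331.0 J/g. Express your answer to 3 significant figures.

q = 115 kJ

q1 (heat ice -18.6→0.0 °C): 162.8 × 2.11 × 18.6 = 6389 J
q2 (melt at 0 °C): 162.8 × 331.0 = 53887 J
q3 (heat water 0.0→80.7 °C): 162.8 × 4.16 × 80.7 = 54654 J
Total: 6389 + 53887 + 54654 = 114930 J = 115 kJ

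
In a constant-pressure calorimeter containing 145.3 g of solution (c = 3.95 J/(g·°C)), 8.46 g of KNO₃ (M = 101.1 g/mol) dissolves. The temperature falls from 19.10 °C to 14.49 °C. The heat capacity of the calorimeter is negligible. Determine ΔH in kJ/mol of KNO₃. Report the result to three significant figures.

ΔH = 31.6 kJ/mol

|ΔT| = |14.49 − 19.10| = 4.61 °C
|q_surr| = (145.3 × 3.95) × 4.61 = 573.935 × 4.61 = 2646 J
n(KNO₃) = 8.46 / 101.1 = 0.08368 mol
Temperature fell, so q_rxn = +|q_surr| = 2.646 kJ
ΔH = q_rxn / n = 31.62 kJ/mol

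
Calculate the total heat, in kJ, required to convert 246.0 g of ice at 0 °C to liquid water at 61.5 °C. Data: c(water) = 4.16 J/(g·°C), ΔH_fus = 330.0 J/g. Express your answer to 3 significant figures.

q = 144 kJ

q1 (melt at 0 °C): 246.0 × 330.0 = 81180 J
q2 (heat water 0.0→61.5 °C): 246.0 × 4.16 × 61.5 = 62937 J
Total: 81180 + 62937 = 144117 J = 144 kJ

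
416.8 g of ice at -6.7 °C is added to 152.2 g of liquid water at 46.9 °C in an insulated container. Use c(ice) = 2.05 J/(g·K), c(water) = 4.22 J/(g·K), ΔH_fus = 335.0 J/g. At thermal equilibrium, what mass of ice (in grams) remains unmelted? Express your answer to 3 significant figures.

Heat to warm all ice to 0 °C: 416.8×2.05×6.7 = 5724.7 J
Heat released by water cooling to 0 °C: 152.2×4.22×46.9 = 30123 J
30123 J < 5724.7 + 416.8×335.0 = 145352.7 J, so not all ice melts; final T = 0 °C.
Heat left for melting: 30123 − 5724.7 = 24398.3 J
Mass melted = 24398.3 / 335.0 = 72.83 g
Ice remaining = 416.8 − 72.83 = 343.97 g

m_ice remaining = 344 g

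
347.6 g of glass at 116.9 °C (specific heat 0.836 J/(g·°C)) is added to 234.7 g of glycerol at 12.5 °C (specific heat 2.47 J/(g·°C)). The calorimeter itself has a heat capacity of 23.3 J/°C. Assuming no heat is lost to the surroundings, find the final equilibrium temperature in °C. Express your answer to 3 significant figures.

T_f = 46.5 °C

Heat lost by glass = heat gained by glycerol + calorimeter.
(347.6)(0.836)(116.9 − T) = [(234.7)(2.47) + 23.3](T − 12.5)
290.5936 (116.9 − T) = 603.009 (T − 12.5)
33970.4 − 290.5936 T = 603.009 T − 7537.61
41508.01 = 893.6026 T
T = 46.45 °C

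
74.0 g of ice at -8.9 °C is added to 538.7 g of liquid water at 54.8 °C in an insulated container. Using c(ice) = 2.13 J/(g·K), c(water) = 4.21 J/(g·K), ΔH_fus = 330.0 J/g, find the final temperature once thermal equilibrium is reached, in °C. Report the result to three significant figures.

Heat to bring ice to 0 °C and melt it: q₁ = 74.0×2.13×8.9 + 74.0×330.0 = 25823 J
Heat the water can supply cooling to 0 °C: 538.7×4.21×54.8 = 124282 J > q₁, so all ice melts.
Energy balance: 538.7×4.21×(54.8 − T) = 25823 + 74.0×4.21×(T − 0)
2267.927(54.8 − T) = 25823 + 311.54 T
124282 − 25823 = 2579.467 T
T = 98459 / 2579.467 = 38.17 °C

T_f = 38.2 °C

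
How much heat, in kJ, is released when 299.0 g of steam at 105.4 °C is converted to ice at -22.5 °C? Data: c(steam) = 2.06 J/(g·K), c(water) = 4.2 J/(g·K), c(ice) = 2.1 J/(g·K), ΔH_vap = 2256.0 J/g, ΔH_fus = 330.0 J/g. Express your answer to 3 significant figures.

q = 916 kJ

q1 (cool steam 105.4→100 °C): 299.0 × 2.06 × 5.4 = 3326 J
q2 (condense at 100 °C): 299.0 × 2256.0 = 674544 J
q3 (cool water 100→0 °C): 299.0 × 4.2 × 100.0 = 125580 J
q4 (freeze at 0 °C): 299.0 × 330.0 = 98670 J
q5 (cool ice 0→-22.5 °C): 299.0 × 2.1 × 22.5 = 14128 J
Total: 3326 + 674544 + 125580 + 98670 + 14128 = 916248 J = 916 kJ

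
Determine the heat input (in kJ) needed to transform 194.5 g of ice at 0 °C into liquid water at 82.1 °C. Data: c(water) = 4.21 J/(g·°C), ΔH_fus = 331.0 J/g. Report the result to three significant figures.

q = 132 kJ

q1 (melt at 0 °C): 194.5 × 331.0 = 64380 J
q2 (heat water 0.0→82.1 °C): 194.5 × 4.21 × 82.1 = 67227 J
Total: 64380 + 67227 = 131607 J = 132 kJ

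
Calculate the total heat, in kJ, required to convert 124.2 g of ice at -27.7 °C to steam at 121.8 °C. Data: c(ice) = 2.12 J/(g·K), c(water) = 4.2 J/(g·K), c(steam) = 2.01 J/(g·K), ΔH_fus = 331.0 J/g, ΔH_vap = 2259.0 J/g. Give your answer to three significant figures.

q = 387 kJ

q1 (heat ice -27.7→0.0 °C): 124.2 × 2.12 × 27.7 = 7294 J
q2 (melt at 0 °C): 124.2 × 331.0 = 41110 J
q3 (heat water 0.0→100.0 °C): 124.2 × 4.2 × 100.0 = 52164 J
q4 (vaporize at 100 °C): 124.2 × 2259.0 = 280568 J
q5 (heat steam 100.0→121.8 °C): 124.2 × 2.01 × 21.8 = 5442 J
Total: 7294 + 41110 + 52164 + 280568 + 5442 = 386578 J = 387 kJ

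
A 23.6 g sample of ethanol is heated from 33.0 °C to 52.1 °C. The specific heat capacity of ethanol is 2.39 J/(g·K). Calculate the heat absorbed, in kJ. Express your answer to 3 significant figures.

q = 1.08 kJ

q = m c ΔT = 23.6 × 2.39 × (52.1 − 33.0)
q = 23.6 × 2.39 × 19.1 = 1077 J = 1.08 kJ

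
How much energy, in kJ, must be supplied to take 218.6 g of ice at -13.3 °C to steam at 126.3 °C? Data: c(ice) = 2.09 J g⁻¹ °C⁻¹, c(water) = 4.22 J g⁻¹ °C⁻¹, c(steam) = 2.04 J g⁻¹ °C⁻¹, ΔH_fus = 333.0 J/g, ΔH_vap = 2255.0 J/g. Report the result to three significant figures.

q1 (heat ice -13.3→0.0 °C): 218.6 × 2.09 × 13.3 = 6076 J
q2 (melt at 0 °C): 218.6 × 333.0 = 72794 J
q3 (heat water 0.0→100.0 °C): 218.6 × 4.22 × 100.0 = 92249 J
q4 (vaporize at 100 °C): 218.6 × 2255.0 = 492943 J
q5 (heat steam 100.0→126.3 °C): 218.6 × 2.04 × 26.3 = 11728 J
Total: 6076 + 72794 + 92249 + 492943 + 11728 = 675790 J = 676 kJ

q = 676 kJ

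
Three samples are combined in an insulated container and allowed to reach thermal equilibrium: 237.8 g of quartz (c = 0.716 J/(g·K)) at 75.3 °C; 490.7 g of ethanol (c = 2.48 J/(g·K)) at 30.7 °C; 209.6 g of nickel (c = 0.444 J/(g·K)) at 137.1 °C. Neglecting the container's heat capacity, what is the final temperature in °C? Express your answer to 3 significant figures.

Σ mᵢcᵢ(T − Tᵢ) = 0  ⇒  T = Σ mᵢcᵢTᵢ / Σ mᵢcᵢ
Σ mᵢcᵢ = 237.8×0.716 + 490.7×2.48 + 209.6×0.444 = 1480.2632
Σ mᵢcᵢTᵢ = 170.2648×75.3 + 1216.936×30.7 + 93.0624×137.1 = 62940
T = 62940 / 1480.2632 = 42.52 °C

T_f = 42.5 °C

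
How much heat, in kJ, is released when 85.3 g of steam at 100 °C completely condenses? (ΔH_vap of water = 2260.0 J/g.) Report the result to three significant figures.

q = 193 kJ

q = m × ΔH_vap = 85.3 × 2260.0 = 192800 J = 193 kJ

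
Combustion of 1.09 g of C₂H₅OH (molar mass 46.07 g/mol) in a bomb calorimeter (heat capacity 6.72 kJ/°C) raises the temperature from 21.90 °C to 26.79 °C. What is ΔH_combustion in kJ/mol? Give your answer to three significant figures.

ΔT = 26.79 − 21.90 = 4.89 °C
q_cal = C_cal × ΔT = 6.72 × 4.89 = 32.8608 kJ
n = 1.09 / 46.07 = 0.02366 mol
q_rxn = −q_cal = -32.8608 kJ
ΔH = -32.8608 / 0.02366 = -1389 kJ/mol

ΔH = -1390 kJ/mol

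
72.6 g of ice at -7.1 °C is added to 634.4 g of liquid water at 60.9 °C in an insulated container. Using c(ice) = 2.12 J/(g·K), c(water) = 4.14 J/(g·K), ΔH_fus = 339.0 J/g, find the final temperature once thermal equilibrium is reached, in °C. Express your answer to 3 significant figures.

Heat to bring ice to 0 °C and melt it: q₁ = 72.6×2.12×7.1 + 72.6×339.0 = 25704 J
Heat the water can supply cooling to 0 °C: 634.4×4.14×60.9 = 159949 J > q₁, so all ice melts.
Energy balance: 634.4×4.14×(60.9 − T) = 25704 + 72.6×4.14×(T − 0)
2626.416(60.9 − T) = 25704 + 300.564 T
159949 − 25704 = 2926.980 T
T = 134245 / 2926.980 = 45.86 °C

T_f = 45.9 °C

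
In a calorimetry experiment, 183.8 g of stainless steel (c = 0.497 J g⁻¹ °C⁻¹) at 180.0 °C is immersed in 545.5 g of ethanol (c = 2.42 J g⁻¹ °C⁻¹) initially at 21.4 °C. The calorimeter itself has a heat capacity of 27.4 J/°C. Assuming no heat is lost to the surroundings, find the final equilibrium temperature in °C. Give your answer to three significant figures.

Heat lost by stainless steel = heat gained by ethanol + calorimeter.
(183.8)(0.497)(180.0 − T) = [(545.5)(2.42) + 27.4](T − 21.4)
91.3486 (180.0 − T) = 1347.51 (T − 21.4)
16443 − 91.3486 T = 1347.51 T − 28837
45280 = 1438.8586 T
T = 31.47 °C

T_f = 31.5 °C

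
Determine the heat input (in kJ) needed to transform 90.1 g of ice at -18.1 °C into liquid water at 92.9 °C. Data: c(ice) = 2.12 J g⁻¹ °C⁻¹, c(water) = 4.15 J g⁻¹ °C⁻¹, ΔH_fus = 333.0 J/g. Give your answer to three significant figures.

q = 68.2 kJ

q1 (heat ice -18.1→0.0 °C): 90.1 × 2.12 × 18.1 = 3457 J
q2 (melt at 0 °C): 90.1 × 333.0 = 30003 J
q3 (heat water 0.0→92.9 °C): 90.1 × 4.15 × 92.9 = 34737 J
Total: 3457 + 30003 + 34737 = 68197 J = 68.2 kJ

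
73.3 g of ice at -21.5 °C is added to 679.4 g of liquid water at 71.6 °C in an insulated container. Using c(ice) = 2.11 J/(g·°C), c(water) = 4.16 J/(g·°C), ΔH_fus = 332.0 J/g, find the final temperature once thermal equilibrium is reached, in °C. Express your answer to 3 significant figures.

T_f = 55.8 °C

Heat to bring ice to 0 °C and melt it: q₁ = 73.3×2.11×21.5 + 73.3×332.0 = 27661 J
Heat the water can supply cooling to 0 °C: 679.4×4.16×71.6 = 202363 J > q₁, so all ice melts.
Energy balance: 679.4×4.16×(71.6 − T) = 27661 + 73.3×4.16×(T − 0)
2826.304(71.6 − T) = 27661 + 304.928 T
202363 − 27661 = 3131.232 T
T = 174702 / 3131.232 = 55.79 °C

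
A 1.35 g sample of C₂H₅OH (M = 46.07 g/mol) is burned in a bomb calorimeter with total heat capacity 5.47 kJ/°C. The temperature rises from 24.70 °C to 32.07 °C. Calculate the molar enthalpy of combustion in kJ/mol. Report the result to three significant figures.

ΔH = -1380 kJ/mol

ΔT = 32.07 − 24.70 = 7.37 °C
q_cal = C_cal × ΔT = 5.47 × 7.37 = 40.3139 kJ
n = 1.35 / 46.07 = 0.02930 mol
q_rxn = −q_cal = -40.3139 kJ
ΔH = -40.3139 / 0.02930 = -1376 kJ/mol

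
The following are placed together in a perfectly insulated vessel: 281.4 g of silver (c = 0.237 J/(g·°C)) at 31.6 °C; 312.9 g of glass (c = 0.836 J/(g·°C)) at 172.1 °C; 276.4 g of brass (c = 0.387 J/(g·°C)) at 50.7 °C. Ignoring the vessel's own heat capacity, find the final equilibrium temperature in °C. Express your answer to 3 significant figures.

Σ mᵢcᵢ(T − Tᵢ) = 0  ⇒  T = Σ mᵢcᵢTᵢ / Σ mᵢcᵢ
Σ mᵢcᵢ = 281.4×0.237 + 312.9×0.836 + 276.4×0.387 = 435.2430
Σ mᵢcᵢTᵢ = 66.6918×31.6 + 261.5844×172.1 + 106.9668×50.7 = 52549
T = 52549 / 435.2430 = 120.7 °C

T_f = 121 °C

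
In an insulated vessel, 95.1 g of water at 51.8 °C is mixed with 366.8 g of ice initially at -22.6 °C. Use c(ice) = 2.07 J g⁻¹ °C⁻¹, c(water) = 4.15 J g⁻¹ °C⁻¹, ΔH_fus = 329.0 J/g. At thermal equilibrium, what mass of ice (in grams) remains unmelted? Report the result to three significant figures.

m_ice remaining = 357 g

Heat to warm all ice to 0 °C: 366.8×2.07×22.6 = 17160 J
Heat released by water cooling to 0 °C: 95.1×4.15×51.8 = 20444 J
20444 J < 17160 + 366.8×329.0 = 137837.2 J, so not all ice melts; final T = 0 °C.
Heat left for melting: 20444 − 17160 = 3284 J
Mass melted = 3284 / 329.0 = 9.982 g
Ice remaining = 366.8 − 9.982 = 356.818 g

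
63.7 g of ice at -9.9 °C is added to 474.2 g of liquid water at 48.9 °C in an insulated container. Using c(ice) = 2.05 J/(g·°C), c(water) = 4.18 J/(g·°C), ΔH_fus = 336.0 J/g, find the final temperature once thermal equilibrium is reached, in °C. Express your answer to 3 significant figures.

T_f = 33.0 °C

Heat to bring ice to 0 °C and melt it: q₁ = 63.7×2.05×9.9 + 63.7×336.0 = 22696 J
Heat the water can supply cooling to 0 °C: 474.2×4.18×48.9 = 96927.4 J > q₁, so all ice melts.
Energy balance: 474.2×4.18×(48.9 − T) = 22696 + 63.7×4.18×(T − 0)
1982.156(48.9 − T) = 22696 + 266.266 T
96927.4 − 22696 = 2248.422 T
T = 74231.4 / 2248.422 = 33.01 °C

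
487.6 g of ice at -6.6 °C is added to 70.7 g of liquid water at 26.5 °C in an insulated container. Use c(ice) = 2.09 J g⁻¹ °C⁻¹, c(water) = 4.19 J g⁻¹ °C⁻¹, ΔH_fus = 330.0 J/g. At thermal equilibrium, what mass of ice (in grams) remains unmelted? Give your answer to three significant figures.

m_ice remaining = 484 g

Heat to warm all ice to 0 °C: 487.6×2.09×6.6 = 6726.0 J
Heat released by water cooling to 0 °C: 70.7×4.19×26.5 = 7850.2 J
7850.2 J < 6726.0 + 487.6×330.0 = 167634.0 J, so not all ice melts; final T = 0 °C.
Heat left for melting: 7850.2 − 6726.0 = 1124.2 J
Mass melted = 1124.2 / 330.0 = 3.407 g
Ice remaining = 487.6 − 3.407 = 484.193 g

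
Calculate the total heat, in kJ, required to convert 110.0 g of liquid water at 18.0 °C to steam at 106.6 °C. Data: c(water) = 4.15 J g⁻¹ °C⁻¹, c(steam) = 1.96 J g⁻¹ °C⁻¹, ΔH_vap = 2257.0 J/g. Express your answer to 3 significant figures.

q = 287 kJ

q1 (heat water 18.0→100.0 °C): 110.0 × 4.15 × 82.0 = 37433 J
q2 (vaporize at 100 °C): 110.0 × 2257.0 = 248270 J
q3 (heat steam 100.0→106.6 °C): 110.0 × 1.96 × 6.6 = 1423 J
Total: 37433 + 248270 + 1423 = 287126 J = 287 kJ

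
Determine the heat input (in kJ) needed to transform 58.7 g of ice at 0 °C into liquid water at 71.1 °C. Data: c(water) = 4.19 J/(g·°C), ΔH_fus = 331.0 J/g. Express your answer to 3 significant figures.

q = 36.9 kJ

q1 (melt at 0 °C): 58.7 × 331.0 = 19430 J
q2 (heat water 0.0→71.1 °C): 58.7 × 4.19 × 71.1 = 17487 J
Total: 19430 + 17487 = 36917 J = 36.9 kJ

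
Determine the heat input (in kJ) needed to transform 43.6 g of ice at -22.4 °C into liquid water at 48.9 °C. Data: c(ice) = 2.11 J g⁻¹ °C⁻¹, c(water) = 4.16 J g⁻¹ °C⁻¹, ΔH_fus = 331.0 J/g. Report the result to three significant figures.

q = 25.4 kJ

q1 (heat ice -22.4→0.0 °C): 43.6 × 2.11 × 22.4 = 2061 J
q2 (melt at 0 °C): 43.6 × 331.0 = 14432 J
q3 (heat water 0.0→48.9 °C): 43.6 × 4.16 × 48.9 = 8869 J
Total: 2061 + 14432 + 8869 = 25362 J = 25.4 kJ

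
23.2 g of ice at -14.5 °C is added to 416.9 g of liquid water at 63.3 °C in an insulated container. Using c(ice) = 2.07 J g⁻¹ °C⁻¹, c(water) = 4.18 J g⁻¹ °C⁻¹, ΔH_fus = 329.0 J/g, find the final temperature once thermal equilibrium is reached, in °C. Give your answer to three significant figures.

Heat to bring ice to 0 °C and melt it: q₁ = 23.2×2.07×14.5 + 23.2×329.0 = 8329.1 J
Heat the water can supply cooling to 0 °C: 416.9×4.18×63.3 = 110309 J > q₁, so all ice melts.
Energy balance: 416.9×4.18×(63.3 − T) = 8329.1 + 23.2×4.18×(T − 0)
1742.642(63.3 − T) = 8329.1 + 96.976 T
110309 − 8329.1 = 1839.618 T
T = 101979.9 / 1839.618 = 55.44 °C

T_f = 55.4 °C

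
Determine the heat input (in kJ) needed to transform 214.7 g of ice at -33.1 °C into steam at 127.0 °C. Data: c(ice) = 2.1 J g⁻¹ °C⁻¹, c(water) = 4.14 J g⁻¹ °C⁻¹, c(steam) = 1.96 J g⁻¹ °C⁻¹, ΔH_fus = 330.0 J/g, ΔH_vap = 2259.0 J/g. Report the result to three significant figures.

q1 (heat ice -33.1→0.0 °C): 214.7 × 2.1 × 33.1 = 14924 J
q2 (melt at 0 °C): 214.7 × 330.0 = 70851 J
q3 (heat water 0.0→100.0 °C): 214.7 × 4.14 × 100.0 = 88886 J
q4 (vaporize at 100 °C): 214.7 × 2259.0 = 485007 J
q5 (heat steam 100.0→127.0 °C): 214.7 × 1.96 × 27.0 = 11362 J
Total: 14924 + 70851 + 88886 + 485007 + 11362 = 671030 J = 671 kJ

q = 671 kJ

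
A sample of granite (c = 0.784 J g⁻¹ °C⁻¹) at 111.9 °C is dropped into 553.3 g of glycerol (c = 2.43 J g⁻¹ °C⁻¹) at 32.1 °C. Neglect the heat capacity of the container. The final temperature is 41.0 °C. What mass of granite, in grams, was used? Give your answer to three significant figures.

m = 215 g

q_gained = (553.3 × 2.43) × (41.0 − 32.1) = 11970 J
q_lost = m × 0.784 × (111.9 − 41.0) = 55.5856 m
m = 11970 / 55.5856 = 215 g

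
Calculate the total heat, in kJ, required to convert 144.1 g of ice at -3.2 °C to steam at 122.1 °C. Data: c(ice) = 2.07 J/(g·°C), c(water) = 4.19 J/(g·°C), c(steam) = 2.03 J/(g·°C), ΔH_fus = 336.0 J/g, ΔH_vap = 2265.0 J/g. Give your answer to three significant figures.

q = 443 kJ

q1 (heat ice -3.2→0.0 °C): 144.1 × 2.07 × 3.2 = 955 J
q2 (melt at 0 °C): 144.1 × 336.0 = 48418 J
q3 (heat water 0.0→100.0 °C): 144.1 × 4.19 × 100.0 = 60378 J
q4 (vaporize at 100 °C): 144.1 × 2265.0 = 326387 J
q5 (heat steam 100.0→122.1 °C): 144.1 × 2.03 × 22.1 = 6465 J
Total: 955 + 48418 + 60378 + 326387 + 6465 = 442603 J = 443 kJ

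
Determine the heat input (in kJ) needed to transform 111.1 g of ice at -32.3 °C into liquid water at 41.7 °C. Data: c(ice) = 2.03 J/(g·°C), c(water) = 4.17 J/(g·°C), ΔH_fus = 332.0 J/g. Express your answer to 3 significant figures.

q = 63.5 kJ

q1 (heat ice -32.3→0.0 °C): 111.1 × 2.03 × 32.3 = 7285 J
q2 (melt at 0 °C): 111.1 × 332.0 = 36885 J
q3 (heat water 0.0→41.7 °C): 111.1 × 4.17 × 41.7 = 19319 J
Total: 7285 + 36885 + 19319 = 63489 J = 63.5 kJ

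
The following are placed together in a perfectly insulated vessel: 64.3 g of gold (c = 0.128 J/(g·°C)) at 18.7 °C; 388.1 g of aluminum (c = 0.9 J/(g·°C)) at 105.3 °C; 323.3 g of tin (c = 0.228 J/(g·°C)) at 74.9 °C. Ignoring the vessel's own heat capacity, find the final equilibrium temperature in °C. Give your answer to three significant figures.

T_f = 98.5 °C

Σ mᵢcᵢ(T − Tᵢ) = 0  ⇒  T = Σ mᵢcᵢTᵢ / Σ mᵢcᵢ
Σ mᵢcᵢ = 64.3×0.128 + 388.1×0.9 + 323.3×0.228 = 431.2328
Σ mᵢcᵢTᵢ = 8.2304×18.7 + 349.29×105.3 + 73.7124×74.9 = 42455
T = 42455 / 431.2328 = 98.45 °C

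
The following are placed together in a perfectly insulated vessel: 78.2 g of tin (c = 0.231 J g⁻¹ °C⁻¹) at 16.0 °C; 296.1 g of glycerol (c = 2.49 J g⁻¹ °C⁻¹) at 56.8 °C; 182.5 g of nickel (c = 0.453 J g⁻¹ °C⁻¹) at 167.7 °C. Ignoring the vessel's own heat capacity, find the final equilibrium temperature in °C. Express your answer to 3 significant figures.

T_f = 66.9 °C

Σ mᵢcᵢ(T − Tᵢ) = 0  ⇒  T = Σ mᵢcᵢTᵢ / Σ mᵢcᵢ
Σ mᵢcᵢ = 78.2×0.231 + 296.1×2.49 + 182.5×0.453 = 838.0257
Σ mᵢcᵢTᵢ = 18.0642×16.0 + 737.289×56.8 + 82.6725×167.7 = 56031
T = 56031 / 838.0257 = 66.86 °C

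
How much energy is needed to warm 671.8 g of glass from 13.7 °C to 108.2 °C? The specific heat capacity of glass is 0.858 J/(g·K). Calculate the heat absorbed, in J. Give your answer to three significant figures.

q = 54500 J

q = m c ΔT = 671.8 × 0.858 × (108.2 − 13.7)
q = 671.8 × 0.858 × 94.5 = 54470 J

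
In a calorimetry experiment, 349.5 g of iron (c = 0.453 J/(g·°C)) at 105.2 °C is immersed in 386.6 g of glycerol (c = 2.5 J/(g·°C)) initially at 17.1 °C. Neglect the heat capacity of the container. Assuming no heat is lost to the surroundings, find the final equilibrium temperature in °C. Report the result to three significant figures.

Heat lost by iron = heat gained by glycerol.
(349.5)(0.453)(105.2 − T) = (386.6)(2.5)(T − 17.1)
158.3235 (105.2 − T) = 966.5 (T − 17.1)
16656 − 158.3235 T = 966.5 T − 16527
33183 = 1124.8235 T
T = 29.50 °C

T_f = 29.5 °C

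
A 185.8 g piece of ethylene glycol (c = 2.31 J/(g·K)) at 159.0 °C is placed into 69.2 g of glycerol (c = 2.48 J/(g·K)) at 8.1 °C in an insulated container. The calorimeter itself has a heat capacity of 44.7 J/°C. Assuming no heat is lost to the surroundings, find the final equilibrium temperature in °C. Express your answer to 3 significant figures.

T_f = 108 °C

Heat lost by ethylene glycol = heat gained by glycerol + calorimeter.
(185.8)(2.31)(159.0 − T) = [(69.2)(2.48) + 44.7](T − 8.1)
429.198 (159.0 − T) = 216.316 (T − 8.1)
68242 − 429.198 T = 216.316 T − 1752.2
69994.2 = 645.514 T
T = 108.4 °C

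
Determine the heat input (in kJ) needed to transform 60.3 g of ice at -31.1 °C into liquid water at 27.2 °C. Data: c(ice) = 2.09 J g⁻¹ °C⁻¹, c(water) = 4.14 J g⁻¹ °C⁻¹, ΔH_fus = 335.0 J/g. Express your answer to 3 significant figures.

q1 (heat ice -31.1→0.0 °C): 60.3 × 2.09 × 31.1 = 3919 J
q2 (melt at 0 °C): 60.3 × 335.0 = 20201 J
q3 (heat water 0.0→27.2 °C): 60.3 × 4.14 × 27.2 = 6790 J
Total: 3919 + 20201 + 6790 = 30910 J = 30.9 kJ

q = 30.9 kJ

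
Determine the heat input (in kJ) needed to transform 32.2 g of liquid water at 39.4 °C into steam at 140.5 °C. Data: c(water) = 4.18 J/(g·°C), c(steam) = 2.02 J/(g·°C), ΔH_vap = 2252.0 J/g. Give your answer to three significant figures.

q = 83.3 kJ

q1 (heat water 39.4→100.0 °C): 32.2 × 4.18 × 60.6 = 8157 J
q2 (vaporize at 100 °C): 32.2 × 2252.0 = 72514 J
q3 (heat steam 100.0→140.5 °C): 32.2 × 2.02 × 40.5 = 2634 J
Total: 8157 + 72514 + 2634 = 83305 J = 83.3 kJ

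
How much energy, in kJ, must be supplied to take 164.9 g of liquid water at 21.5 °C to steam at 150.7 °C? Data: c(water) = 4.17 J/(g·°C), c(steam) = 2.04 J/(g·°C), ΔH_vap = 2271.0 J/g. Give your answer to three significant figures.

q = 446 kJ

q1 (heat water 21.5→100.0 °C): 164.9 × 4.17 × 78.5 = 53979 J
q2 (vaporize at 100 °C): 164.9 × 2271.0 = 374488 J
q3 (heat steam 100.0→150.7 °C): 164.9 × 2.04 × 50.7 = 17055 J
Total: 53979 + 374488 + 17055 = 445522 J = 446 kJ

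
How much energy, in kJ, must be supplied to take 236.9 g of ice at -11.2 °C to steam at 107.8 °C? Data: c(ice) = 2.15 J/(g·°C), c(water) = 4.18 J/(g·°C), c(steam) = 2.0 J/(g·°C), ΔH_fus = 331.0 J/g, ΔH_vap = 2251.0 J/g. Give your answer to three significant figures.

q1 (heat ice -11.2→0.0 °C): 236.9 × 2.15 × 11.2 = 5705 J
q2 (melt at 0 °C): 236.9 × 331.0 = 78414 J
q3 (heat water 0.0→100.0 °C): 236.9 × 4.18 × 100.0 = 99024 J
q4 (vaporize at 100 °C): 236.9 × 2251.0 = 533262 J
q5 (heat steam 100.0→107.8 °C): 236.9 × 2.0 × 7.8 = 3696 J
Total: 5705 + 78414 + 99024 + 533262 + 3696 = 720101 J = 720 kJ

q = 720 kJ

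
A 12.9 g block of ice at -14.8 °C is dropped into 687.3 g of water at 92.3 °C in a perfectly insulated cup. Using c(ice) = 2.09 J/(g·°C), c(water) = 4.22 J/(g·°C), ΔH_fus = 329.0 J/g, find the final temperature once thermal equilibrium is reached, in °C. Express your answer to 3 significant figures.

T_f = 89.0 °C

Heat to bring ice to 0 °C and melt it: q₁ = 12.9×2.09×14.8 + 12.9×329.0 = 4643.1 J
Heat the water can supply cooling to 0 °C: 687.3×4.22×92.3 = 267707 J > q₁, so all ice melts.
Energy balance: 687.3×4.22×(92.3 − T) = 4643.1 + 12.9×4.22×(T − 0)
2900.406(92.3 − T) = 4643.1 + 54.438 T
267707 − 4643.1 = 2954.844 T
T = 263063.9 / 2954.844 = 89.03 °C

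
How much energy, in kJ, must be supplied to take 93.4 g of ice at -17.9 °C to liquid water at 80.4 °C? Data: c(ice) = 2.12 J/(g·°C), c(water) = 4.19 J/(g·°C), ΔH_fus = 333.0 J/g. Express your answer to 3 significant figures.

q1 (heat ice -17.9→0.0 °C): 93.4 × 2.12 × 17.9 = 3544 J
q2 (melt at 0 °C): 93.4 × 333.0 = 31102 J
q3 (heat water 0.0→80.4 °C): 93.4 × 4.19 × 80.4 = 31464 J
Total: 3544 + 31102 + 31464 = 66110 J = 66.1 kJ

q = 66.1 kJ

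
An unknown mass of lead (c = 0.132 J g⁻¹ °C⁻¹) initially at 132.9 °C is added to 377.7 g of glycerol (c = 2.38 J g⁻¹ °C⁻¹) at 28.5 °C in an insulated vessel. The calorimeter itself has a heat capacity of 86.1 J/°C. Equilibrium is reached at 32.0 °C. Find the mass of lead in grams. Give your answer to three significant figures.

q_gained = (377.7 × 2.38 + 86.1) × (32.0 − 28.5) = 3448 J
q_lost = m × 0.132 × (132.9 − 32.0) = 13.3188 m
m = 3448 / 13.3188 = 259 g

m = 259 g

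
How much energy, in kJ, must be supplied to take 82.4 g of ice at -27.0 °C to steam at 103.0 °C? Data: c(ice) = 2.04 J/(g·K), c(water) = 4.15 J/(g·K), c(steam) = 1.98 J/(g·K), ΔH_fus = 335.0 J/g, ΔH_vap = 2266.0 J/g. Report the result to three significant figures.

q1 (heat ice -27.0→0.0 °C): 82.4 × 2.04 × 27.0 = 4539 J
q2 (melt at 0 °C): 82.4 × 335.0 = 27604 J
q3 (heat water 0.0→100.0 °C): 82.4 × 4.15 × 100.0 = 34196 J
q4 (vaporize at 100 °C): 82.4 × 2266.0 = 186718 J
q5 (heat steam 100.0→103.0 °C): 82.4 × 1.98 × 3.0 = 489 J
Total: 4539 + 27604 + 34196 + 186718 + 489 = 253546 J = 254 kJ

q = 254 kJ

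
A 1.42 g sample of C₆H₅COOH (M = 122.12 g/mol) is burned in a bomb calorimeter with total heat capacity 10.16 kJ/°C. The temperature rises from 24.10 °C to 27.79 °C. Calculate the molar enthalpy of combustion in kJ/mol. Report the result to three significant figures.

ΔT = 27.79 − 24.10 = 3.69 °C
q_cal = C_cal × ΔT = 10.16 × 3.69 = 37.4904 kJ
n = 1.42 / 122.12 = 0.01163 mol
q_rxn = −q_cal = -37.4904 kJ
ΔH = -37.4904 / 0.01163 = -3224 kJ/mol

ΔH = -3220 kJ/mol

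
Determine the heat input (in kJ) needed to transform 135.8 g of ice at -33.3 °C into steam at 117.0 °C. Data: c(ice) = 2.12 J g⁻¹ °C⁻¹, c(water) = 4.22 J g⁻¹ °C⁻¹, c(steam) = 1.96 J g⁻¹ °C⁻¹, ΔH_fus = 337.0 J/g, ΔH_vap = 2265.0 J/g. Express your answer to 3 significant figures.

q = 425 kJ

q1 (heat ice -33.3→0.0 °C): 135.8 × 2.12 × 33.3 = 9587 J
q2 (melt at 0 °C): 135.8 × 337.0 = 45765 J
q3 (heat water 0.0→100.0 °C): 135.8 × 4.22 × 100.0 = 57308 J
q4 (vaporize at 100 °C): 135.8 × 2265.0 = 307587 J
q5 (heat steam 100.0→117.0 °C): 135.8 × 1.96 × 17.0 = 4525 J
Total: 9587 + 45765 + 57308 + 307587 + 4525 = 424772 J = 425 kJ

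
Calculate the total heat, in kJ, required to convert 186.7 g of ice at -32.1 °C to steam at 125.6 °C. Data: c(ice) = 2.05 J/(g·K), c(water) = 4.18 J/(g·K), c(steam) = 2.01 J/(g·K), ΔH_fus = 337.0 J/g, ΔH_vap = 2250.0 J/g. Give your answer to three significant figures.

q1 (heat ice -32.1→0.0 °C): 186.7 × 2.05 × 32.1 = 12286 J
q2 (melt at 0 °C): 186.7 × 337.0 = 62918 J
q3 (heat water 0.0→100.0 °C): 186.7 × 4.18 × 100.0 = 78041 J
q4 (vaporize at 100 °C): 186.7 × 2250.0 = 420075 J
q5 (heat steam 100.0→125.6 °C): 186.7 × 2.01 × 25.6 = 9607 J
Total: 12286 + 62918 + 78041 + 420075 + 9607 = 582927 J = 583 kJ

q = 583 kJ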